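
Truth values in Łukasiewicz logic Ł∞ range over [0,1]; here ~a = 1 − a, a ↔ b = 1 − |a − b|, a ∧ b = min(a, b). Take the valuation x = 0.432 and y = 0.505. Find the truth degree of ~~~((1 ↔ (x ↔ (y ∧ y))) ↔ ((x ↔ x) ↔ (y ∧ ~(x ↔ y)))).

0.854

y ∧ y = min(0.505, 0.505) = 0.505
x ↔ (y ∧ y) = 1 − |0.432 − 0.505| = 1 − 0.073 = 0.927
1 ↔ (x ↔ (y ∧ y)) = 1 − |1.000 − 0.927| = 1 − 0.073 = 0.927
x ↔ x = 1 − |0.432 − 0.432| = 1 − 0.000 = 1.000
x ↔ y = 1 − |0.432 − 0.505| = 1 − 0.073 = 0.927
~(x ↔ y) = 1 − 0.927 = 0.073
y ∧ ~(x ↔ y) = min(0.505, 0.073) = 0.073
(x ↔ x) ↔ (y ∧ ~(x ↔ y)) = 1 − |1.000 − 0.073| = 1 − 0.927 = 0.073
(1 ↔ (x ↔ (y ∧ y))) ↔ ((x ↔ x) ↔ (y ∧ ~(x ↔ y))) = 1 − |0.927 − 0.073| = 1 − 0.854 = 0.146
~((1 ↔ (x ↔ (y ∧ y))) ↔ ((x ↔ x) ↔ (y ∧ ~(x ↔ y)))) = 1 − 0.146 = 0.854
~~((1 ↔ (x ↔ (y ∧ y))) ↔ ((x ↔ x) ↔ (y ∧ ~(x ↔ y)))) = 1 − 0.854 = 0.146
~~~((1 ↔ (x ↔ (y ∧ y))) ↔ ((x ↔ x) ↔ (y ∧ ~(x ↔ y)))) = 1 − 0.146 = 0.854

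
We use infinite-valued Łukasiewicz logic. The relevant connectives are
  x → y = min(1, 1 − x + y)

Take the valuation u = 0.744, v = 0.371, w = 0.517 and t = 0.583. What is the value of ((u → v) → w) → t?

u → v = min(1, 1 − 0.744 + 0.371) = min(1, 0.627) = 0.627
(u → v) → w = min(1, 1 − 0.627 + 0.517) = min(1, 0.890) = 0.890
((u → v) → w) → t = min(1, 1 − 0.890 + 0.583) = min(1, 0.693) = 0.693

0.693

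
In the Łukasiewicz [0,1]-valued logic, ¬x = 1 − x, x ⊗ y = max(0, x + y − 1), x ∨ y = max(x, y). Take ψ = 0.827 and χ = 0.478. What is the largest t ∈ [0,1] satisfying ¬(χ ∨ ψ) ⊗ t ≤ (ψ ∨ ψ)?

χ ∨ ψ = max(0.478, 0.827) = 0.827
¬(χ ∨ ψ) = 1 − 0.827 = 0.173
So the left factor is ¬(χ ∨ ψ) = 0.173.
ψ ∨ ψ = max(0.827, 0.827) = 0.827
So the right-hand bound is ψ ∨ ψ = 0.827.
The residuum of the Łukasiewicz t-norm gives the supremum: min(1, 1 − 0.173 + 0.827).
1 − 0.173 + 0.827 = 1.654, so t = min(1, 1.654) = 1.000.
Check: 0.173 ⊗ 1.000 = max(0, 0.173) = 0.173 ≤ 0.827.

1.000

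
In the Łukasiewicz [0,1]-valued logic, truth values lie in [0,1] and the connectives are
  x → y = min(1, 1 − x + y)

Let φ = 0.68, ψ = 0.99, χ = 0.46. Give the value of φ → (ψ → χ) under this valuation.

0.79

ψ → χ = min(1, 1 − 0.99 + 0.46) = min(1, 0.47) = 0.47
φ → (ψ → χ) = min(1, 1 − 0.68 + 0.47) = min(1, 0.79) = 0.79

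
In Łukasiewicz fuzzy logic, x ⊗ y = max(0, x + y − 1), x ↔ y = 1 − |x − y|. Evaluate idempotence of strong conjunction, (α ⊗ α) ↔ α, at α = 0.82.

0.82

α ⊗ α = max(0, 0.82 + 0.82 − 1) = max(0, 0.64) = 0.64
(α ⊗ α) ↔ α = 1 − |0.64 − 0.82| = 1 − 0.18 = 0.82
(The value 0.82 < 1 shows this instance is not satisfied; fails in Ł∞ since a ⊗ a = max(0, 2a−1) ≠ a in general.)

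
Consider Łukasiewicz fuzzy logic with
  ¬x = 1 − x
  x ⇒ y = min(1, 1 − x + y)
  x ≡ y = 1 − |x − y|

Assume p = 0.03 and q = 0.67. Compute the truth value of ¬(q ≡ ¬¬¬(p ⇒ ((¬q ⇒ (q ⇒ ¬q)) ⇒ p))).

¬q = 1 − 0.67 = 0.33
q ⇒ ¬q = min(1, 1 − 0.67 + 0.33) = min(1, 0.66) = 0.66
¬q ⇒ (q ⇒ ¬q) = min(1, 1 − 0.33 + 0.66) = min(1, 1.33) = 1.00
(¬q ⇒ (q ⇒ ¬q)) ⇒ p = min(1, 1 − 1.00 + 0.03) = min(1, 0.03) = 0.03
p ⇒ ((¬q ⇒ (q ⇒ ¬q)) ⇒ p) = min(1, 1 − 0.03 + 0.03) = min(1, 1.00) = 1.00
¬(p ⇒ ((¬q ⇒ (q ⇒ ¬q)) ⇒ p)) = 1 − 1.00 = 0.00
¬¬(p ⇒ ((¬q ⇒ (q ⇒ ¬q)) ⇒ p)) = 1 − 0.00 = 1.00
¬¬¬(p ⇒ ((¬q ⇒ (q ⇒ ¬q)) ⇒ p)) = 1 − 1.00 = 0.00
q ≡ ¬¬¬(p ⇒ ((¬q ⇒ (q ⇒ ¬q)) ⇒ p)) = 1 − |0.67 − 0.00| = 1 − 0.67 = 0.33
¬(q ≡ ¬¬¬(p ⇒ ((¬q ⇒ (q ⇒ ¬q)) ⇒ p))) = 1 − 0.33 = 0.67

0.67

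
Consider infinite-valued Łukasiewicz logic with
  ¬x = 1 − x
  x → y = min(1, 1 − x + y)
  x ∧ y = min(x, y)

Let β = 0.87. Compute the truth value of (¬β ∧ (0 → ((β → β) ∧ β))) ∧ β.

0.13

¬β = 1 − 0.87 = 0.13
β → β = min(1, 1 − 0.87 + 0.87) = min(1, 1.00) = 1.00
(β → β) ∧ β = min(1.00, 0.87) = 0.87
0 → ((β → β) ∧ β) = min(1, 1 − 0.00 + 0.87) = min(1, 1.87) = 1.00
¬β ∧ (0 → ((β → β) ∧ β)) = min(0.13, 1.00) = 0.13
(¬β ∧ (0 → ((β → β) ∧ β))) ∧ β = min(0.13, 0.87) = 0.13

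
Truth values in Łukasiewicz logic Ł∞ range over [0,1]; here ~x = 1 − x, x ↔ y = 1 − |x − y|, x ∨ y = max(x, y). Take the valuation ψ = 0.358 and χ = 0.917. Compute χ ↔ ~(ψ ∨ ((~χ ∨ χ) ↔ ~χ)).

~χ = 1 − 0.917 = 0.083
~χ ∨ χ = max(0.083, 0.917) = 0.917
(~χ ∨ χ) ↔ ~χ = 1 − |0.917 − 0.083| = 1 − 0.834 = 0.166
ψ ∨ ((~χ ∨ χ) ↔ ~χ) = max(0.358, 0.166) = 0.358
~(ψ ∨ ((~χ ∨ χ) ↔ ~χ)) = 1 − 0.358 = 0.642
χ ↔ ~(ψ ∨ ((~χ ∨ χ) ↔ ~χ)) = 1 − |0.917 − 0.642| = 1 − 0.275 = 0.725

0.725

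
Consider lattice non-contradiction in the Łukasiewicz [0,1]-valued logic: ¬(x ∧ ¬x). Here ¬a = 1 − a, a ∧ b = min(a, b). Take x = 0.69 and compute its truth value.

0.69

¬x = 1 − 0.69 = 0.31
x ∧ ¬x = min(0.69, 0.31) = 0.31
¬(x ∧ ¬x) = 1 − 0.31 = 0.69
(The value 0.69 < 1 shows this instance is not satisfied; not a Ł∞-tautology — its value is 1 − min(a, 1−a).)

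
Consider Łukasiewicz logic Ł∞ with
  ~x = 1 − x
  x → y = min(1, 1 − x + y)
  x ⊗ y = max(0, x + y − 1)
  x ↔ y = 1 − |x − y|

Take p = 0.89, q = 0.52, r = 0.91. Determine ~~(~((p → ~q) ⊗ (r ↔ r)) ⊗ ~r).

~q = 1 − 0.52 = 0.48
p → ~q = min(1, 1 − 0.89 + 0.48) = min(1, 0.59) = 0.59
r ↔ r = 1 − |0.91 − 0.91| = 1 − 0.00 = 1.00
(p → ~q) ⊗ (r ↔ r) = max(0, 0.59 + 1.00 − 1) = max(0, 0.59) = 0.59
~((p → ~q) ⊗ (r ↔ r)) = 1 − 0.59 = 0.41
~r = 1 − 0.91 = 0.09
~((p → ~q) ⊗ (r ↔ r)) ⊗ ~r = max(0, 0.41 + 0.09 − 1) = max(0, -0.50) = 0.00
~(~((p → ~q) ⊗ (r ↔ r)) ⊗ ~r) = 1 − 0.00 = 1.00
~~(~((p → ~q) ⊗ (r ↔ r)) ⊗ ~r) = 1 − 1.00 = 0.00

0.00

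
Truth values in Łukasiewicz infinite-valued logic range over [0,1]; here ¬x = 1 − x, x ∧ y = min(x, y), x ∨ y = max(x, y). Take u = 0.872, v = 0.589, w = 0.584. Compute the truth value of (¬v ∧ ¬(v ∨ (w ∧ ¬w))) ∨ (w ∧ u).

0.584

¬v = 1 − 0.589 = 0.411
¬w = 1 − 0.584 = 0.416
w ∧ ¬w = min(0.584, 0.416) = 0.416
v ∨ (w ∧ ¬w) = max(0.589, 0.416) = 0.589
¬(v ∨ (w ∧ ¬w)) = 1 − 0.589 = 0.411
¬v ∧ ¬(v ∨ (w ∧ ¬w)) = min(0.411, 0.411) = 0.411
w ∧ u = min(0.584, 0.872) = 0.584
(¬v ∧ ¬(v ∨ (w ∧ ¬w))) ∨ (w ∧ u) = max(0.411, 0.584) = 0.584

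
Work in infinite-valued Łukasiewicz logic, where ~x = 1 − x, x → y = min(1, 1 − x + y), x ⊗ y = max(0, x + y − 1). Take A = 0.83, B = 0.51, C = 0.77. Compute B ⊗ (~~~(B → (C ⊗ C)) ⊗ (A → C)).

C ⊗ C = max(0, 0.77 + 0.77 − 1) = max(0, 0.54) = 0.54
B → (C ⊗ C) = min(1, 1 − 0.51 + 0.54) = min(1, 1.03) = 1.00
~(B → (C ⊗ C)) = 1 − 1.00 = 0.00
~~(B → (C ⊗ C)) = 1 − 0.00 = 1.00
~~~(B → (C ⊗ C)) = 1 − 1.00 = 0.00
A → C = min(1, 1 − 0.83 + 0.77) = min(1, 0.94) = 0.94
~~~(B → (C ⊗ C)) ⊗ (A → C) = max(0, 0.00 + 0.94 − 1) = max(0, -0.06) = 0.00
B ⊗ (~~~(B → (C ⊗ C)) ⊗ (A → C)) = max(0, 0.51 + 0.00 − 1) = max(0, -0.49) = 0.00

0.00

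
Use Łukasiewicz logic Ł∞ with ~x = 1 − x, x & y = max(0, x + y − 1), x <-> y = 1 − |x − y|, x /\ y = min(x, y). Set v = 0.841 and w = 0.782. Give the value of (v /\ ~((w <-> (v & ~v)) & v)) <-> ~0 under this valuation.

0.841

~v = 1 − 0.841 = 0.159
v & ~v = max(0, 0.841 + 0.159 − 1) = max(0, 0.000) = 0.000
w <-> (v & ~v) = 1 − |0.782 − 0.000| = 1 − 0.782 = 0.218
(w <-> (v & ~v)) & v = max(0, 0.218 + 0.841 − 1) = max(0, 0.059) = 0.059
~((w <-> (v & ~v)) & v) = 1 − 0.059 = 0.941
v /\ ~((w <-> (v & ~v)) & v) = min(0.841, 0.941) = 0.841
~0 = 1 − 0.000 = 1.000
(v /\ ~((w <-> (v & ~v)) & v)) <-> ~0 = 1 − |0.841 − 1.000| = 1 − 0.159 = 0.841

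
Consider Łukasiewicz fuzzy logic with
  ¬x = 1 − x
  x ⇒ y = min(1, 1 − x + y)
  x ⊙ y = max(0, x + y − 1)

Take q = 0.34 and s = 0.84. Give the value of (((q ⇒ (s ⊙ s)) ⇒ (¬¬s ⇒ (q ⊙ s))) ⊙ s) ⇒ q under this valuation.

s ⊙ s = max(0, 0.84 + 0.84 − 1) = max(0, 0.68) = 0.68
q ⇒ (s ⊙ s) = min(1, 1 − 0.34 + 0.68) = min(1, 1.34) = 1.00
¬s = 1 − 0.84 = 0.16
¬¬s = 1 − 0.16 = 0.84
q ⊙ s = max(0, 0.34 + 0.84 − 1) = max(0, 0.18) = 0.18
¬¬s ⇒ (q ⊙ s) = min(1, 1 − 0.84 + 0.18) = min(1, 0.34) = 0.34
(q ⇒ (s ⊙ s)) ⇒ (¬¬s ⇒ (q ⊙ s)) = min(1, 1 − 1.00 + 0.34) = min(1, 0.34) = 0.34
((q ⇒ (s ⊙ s)) ⇒ (¬¬s ⇒ (q ⊙ s))) ⊙ s = max(0, 0.34 + 0.84 − 1) = max(0, 0.18) = 0.18
(((q ⇒ (s ⊙ s)) ⇒ (¬¬s ⇒ (q ⊙ s))) ⊙ s) ⇒ q = min(1, 1 − 0.18 + 0.34) = min(1, 1.16) = 1.00

1.00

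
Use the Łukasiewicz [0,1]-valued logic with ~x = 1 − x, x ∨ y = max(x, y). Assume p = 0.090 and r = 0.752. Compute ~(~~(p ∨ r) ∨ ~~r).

p ∨ r = max(0.090, 0.752) = 0.752
~(p ∨ r) = 1 − 0.752 = 0.248
~~(p ∨ r) = 1 − 0.248 = 0.752
~r = 1 − 0.752 = 0.248
~~r = 1 − 0.248 = 0.752
~~(p ∨ r) ∨ ~~r = max(0.752, 0.752) = 0.752
~(~~(p ∨ r) ∨ ~~r) = 1 − 0.752 = 0.248

0.248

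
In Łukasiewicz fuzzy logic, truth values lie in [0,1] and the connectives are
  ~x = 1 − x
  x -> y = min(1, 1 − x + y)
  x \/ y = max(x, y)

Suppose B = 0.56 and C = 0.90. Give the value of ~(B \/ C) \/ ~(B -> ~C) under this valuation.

0.46

B \/ C = max(0.56, 0.90) = 0.90
~(B \/ C) = 1 − 0.90 = 0.10
~C = 1 − 0.90 = 0.10
B -> ~C = min(1, 1 − 0.56 + 0.10) = min(1, 0.54) = 0.54
~(B -> ~C) = 1 − 0.54 = 0.46
~(B \/ C) \/ ~(B -> ~C) = max(0.10, 0.46) = 0.46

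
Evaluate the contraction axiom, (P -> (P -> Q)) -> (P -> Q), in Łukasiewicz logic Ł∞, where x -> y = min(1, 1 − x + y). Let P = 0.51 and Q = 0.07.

P -> Q = min(1, 1 − 0.51 + 0.07) = min(1, 0.56) = 0.56
P -> (P -> Q) = min(1, 1 − 0.51 + 0.56) = min(1, 1.05) = 1.00
(P -> (P -> Q)) -> (P -> Q) = min(1, 1 − 1.00 + 0.56) = min(1, 0.56) = 0.56
(The value 0.56 < 1 shows this instance is not satisfied; fails in Ł∞ (the t-norm is not idempotent).)

0.56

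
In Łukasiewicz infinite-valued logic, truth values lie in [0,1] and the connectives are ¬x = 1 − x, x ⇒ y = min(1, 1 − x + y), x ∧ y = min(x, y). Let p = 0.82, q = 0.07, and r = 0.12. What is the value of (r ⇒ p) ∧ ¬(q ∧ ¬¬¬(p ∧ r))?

r ⇒ p = min(1, 1 − 0.12 + 0.82) = min(1, 1.70) = 1.00
p ∧ r = min(0.82, 0.12) = 0.12
¬(p ∧ r) = 1 − 0.12 = 0.88
¬¬(p ∧ r) = 1 − 0.88 = 0.12
¬¬¬(p ∧ r) = 1 − 0.12 = 0.88
q ∧ ¬¬¬(p ∧ r) = min(0.07, 0.88) = 0.07
¬(q ∧ ¬¬¬(p ∧ r)) = 1 − 0.07 = 0.93
(r ⇒ p) ∧ ¬(q ∧ ¬¬¬(p ∧ r)) = min(1.00, 0.93) = 0.93

0.93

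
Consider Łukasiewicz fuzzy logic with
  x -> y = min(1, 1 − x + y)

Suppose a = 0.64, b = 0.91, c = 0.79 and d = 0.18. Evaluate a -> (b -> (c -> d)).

c -> d = min(1, 1 − 0.79 + 0.18) = min(1, 0.39) = 0.39
b -> (c -> d) = min(1, 1 − 0.91 + 0.39) = min(1, 0.48) = 0.48
a -> (b -> (c -> d)) = min(1, 1 − 0.64 + 0.48) = min(1, 0.84) = 0.84

0.84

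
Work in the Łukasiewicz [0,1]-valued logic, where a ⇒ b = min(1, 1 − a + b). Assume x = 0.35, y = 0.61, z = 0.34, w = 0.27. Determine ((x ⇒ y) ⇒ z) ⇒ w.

x ⇒ y = min(1, 1 − 0.35 + 0.61) = min(1, 1.26) = 1.00
(x ⇒ y) ⇒ z = min(1, 1 − 1.00 + 0.34) = min(1, 0.34) = 0.34
((x ⇒ y) ⇒ z) ⇒ w = min(1, 1 − 0.34 + 0.27) = min(1, 0.93) = 0.93

0.93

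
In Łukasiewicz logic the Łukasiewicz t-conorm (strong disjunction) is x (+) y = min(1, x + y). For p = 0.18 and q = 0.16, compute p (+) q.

0.34

p (+) q = min(1, 0.18 + 0.16) = min(1, 0.34) = 0.34
For comparison, the Gödel t-conorm max(x, y) would give 0.18.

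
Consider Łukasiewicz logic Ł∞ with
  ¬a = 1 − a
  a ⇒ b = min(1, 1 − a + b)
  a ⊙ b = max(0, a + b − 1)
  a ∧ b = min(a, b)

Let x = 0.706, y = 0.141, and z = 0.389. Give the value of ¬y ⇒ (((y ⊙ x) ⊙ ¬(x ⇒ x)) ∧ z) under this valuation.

¬y = 1 − 0.141 = 0.859
y ⊙ x = max(0, 0.141 + 0.706 − 1) = max(0, -0.153) = 0.000
x ⇒ x = min(1, 1 − 0.706 + 0.706) = min(1, 1.000) = 1.000
¬(x ⇒ x) = 1 − 1.000 = 0.000
(y ⊙ x) ⊙ ¬(x ⇒ x) = max(0, 0.000 + 0.000 − 1) = max(0, -1.000) = 0.000
((y ⊙ x) ⊙ ¬(x ⇒ x)) ∧ z = min(0.000, 0.389) = 0.000
¬y ⇒ (((y ⊙ x) ⊙ ¬(x ⇒ x)) ∧ z) = min(1, 1 − 0.859 + 0.000) = min(1, 0.141) = 0.141

0.141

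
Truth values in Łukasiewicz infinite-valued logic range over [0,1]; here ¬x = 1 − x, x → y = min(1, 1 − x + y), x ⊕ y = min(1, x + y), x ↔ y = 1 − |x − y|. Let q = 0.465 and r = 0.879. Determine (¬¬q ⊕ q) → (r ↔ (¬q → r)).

¬q = 1 − 0.465 = 0.535
¬¬q = 1 − 0.535 = 0.465
¬¬q ⊕ q = min(1, 0.465 + 0.465) = min(1, 0.930) = 0.930
¬q → r = min(1, 1 − 0.535 + 0.879) = min(1, 1.344) = 1.000
r ↔ (¬q → r) = 1 − |0.879 − 1.000| = 1 − 0.121 = 0.879
(¬¬q ⊕ q) → (r ↔ (¬q → r)) = min(1, 1 − 0.930 + 0.879) = min(1, 0.949) = 0.949

0.949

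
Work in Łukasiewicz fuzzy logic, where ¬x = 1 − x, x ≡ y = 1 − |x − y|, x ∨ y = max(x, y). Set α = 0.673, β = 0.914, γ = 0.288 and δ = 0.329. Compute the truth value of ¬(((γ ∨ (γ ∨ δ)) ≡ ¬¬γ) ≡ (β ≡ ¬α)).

0.546

γ ∨ δ = max(0.288, 0.329) = 0.329
γ ∨ (γ ∨ δ) = max(0.288, 0.329) = 0.329
¬γ = 1 − 0.288 = 0.712
¬¬γ = 1 − 0.712 = 0.288
(γ ∨ (γ ∨ δ)) ≡ ¬¬γ = 1 − |0.329 − 0.288| = 1 − 0.041 = 0.959
¬α = 1 − 0.673 = 0.327
β ≡ ¬α = 1 − |0.914 − 0.327| = 1 − 0.587 = 0.413
((γ ∨ (γ ∨ δ)) ≡ ¬¬γ) ≡ (β ≡ ¬α) = 1 − |0.959 − 0.413| = 1 − 0.546 = 0.454
¬(((γ ∨ (γ ∨ δ)) ≡ ¬¬γ) ≡ (β ≡ ¬α)) = 1 − 0.454 = 0.546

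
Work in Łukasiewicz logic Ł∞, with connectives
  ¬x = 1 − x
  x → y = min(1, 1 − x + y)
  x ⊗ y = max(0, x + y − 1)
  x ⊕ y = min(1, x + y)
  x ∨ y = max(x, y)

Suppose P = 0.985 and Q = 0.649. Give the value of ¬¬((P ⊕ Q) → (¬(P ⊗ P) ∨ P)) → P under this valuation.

P ⊕ Q = min(1, 0.985 + 0.649) = min(1, 1.634) = 1.000
P ⊗ P = max(0, 0.985 + 0.985 − 1) = max(0, 0.970) = 0.970
¬(P ⊗ P) = 1 − 0.970 = 0.030
¬(P ⊗ P) ∨ P = max(0.030, 0.985) = 0.985
(P ⊕ Q) → (¬(P ⊗ P) ∨ P) = min(1, 1 − 1.000 + 0.985) = min(1, 0.985) = 0.985
¬((P ⊕ Q) → (¬(P ⊗ P) ∨ P)) = 1 − 0.985 = 0.015
¬¬((P ⊕ Q) → (¬(P ⊗ P) ∨ P)) = 1 − 0.015 = 0.985
¬¬((P ⊕ Q) → (¬(P ⊗ P) ∨ P)) → P = min(1, 1 − 0.985 + 0.985) = min(1, 1.000) = 1.000

1.000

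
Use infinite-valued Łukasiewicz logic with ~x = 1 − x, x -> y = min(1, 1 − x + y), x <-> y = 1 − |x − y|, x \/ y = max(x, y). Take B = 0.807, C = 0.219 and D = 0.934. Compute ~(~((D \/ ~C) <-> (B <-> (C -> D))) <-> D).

~C = 1 − 0.219 = 0.781
D \/ ~C = max(0.934, 0.781) = 0.934
C -> D = min(1, 1 − 0.219 + 0.934) = min(1, 1.715) = 1.000
B <-> (C -> D) = 1 − |0.807 − 1.000| = 1 − 0.193 = 0.807
(D \/ ~C) <-> (B <-> (C -> D)) = 1 − |0.934 − 0.807| = 1 − 0.127 = 0.873
~((D \/ ~C) <-> (B <-> (C -> D))) = 1 − 0.873 = 0.127
~((D \/ ~C) <-> (B <-> (C -> D))) <-> D = 1 − |0.127 − 0.934| = 1 − 0.807 = 0.193
~(~((D \/ ~C) <-> (B <-> (C -> D))) <-> D) = 1 − 0.193 = 0.807

0.807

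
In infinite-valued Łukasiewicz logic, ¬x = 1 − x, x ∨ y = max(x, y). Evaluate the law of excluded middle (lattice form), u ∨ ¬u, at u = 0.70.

0.70

¬u = 1 − 0.70 = 0.30
u ∨ ¬u = max(0.70, 0.30) = 0.70
(The value 0.70 < 1 shows this instance is not satisfied; not a Ł∞-tautology — its value is max(a, 1−a).)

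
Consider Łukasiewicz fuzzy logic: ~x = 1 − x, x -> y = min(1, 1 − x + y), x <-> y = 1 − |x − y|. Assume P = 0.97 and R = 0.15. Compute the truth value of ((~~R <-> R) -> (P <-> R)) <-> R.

0.97

~R = 1 − 0.15 = 0.85
~~R = 1 − 0.85 = 0.15
~~R <-> R = 1 − |0.15 − 0.15| = 1 − 0.00 = 1.00
P <-> R = 1 − |0.97 − 0.15| = 1 − 0.82 = 0.18
(~~R <-> R) -> (P <-> R) = min(1, 1 − 1.00 + 0.18) = min(1, 0.18) = 0.18
((~~R <-> R) -> (P <-> R)) <-> R = 1 − |0.18 − 0.15| = 1 − 0.03 = 0.97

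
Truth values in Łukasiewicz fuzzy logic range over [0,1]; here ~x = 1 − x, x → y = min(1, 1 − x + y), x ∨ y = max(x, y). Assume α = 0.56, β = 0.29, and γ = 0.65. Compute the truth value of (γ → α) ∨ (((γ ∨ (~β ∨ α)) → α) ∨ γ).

γ → α = min(1, 1 − 0.65 + 0.56) = min(1, 0.91) = 0.91
~β = 1 − 0.29 = 0.71
~β ∨ α = max(0.71, 0.56) = 0.71
γ ∨ (~β ∨ α) = max(0.65, 0.71) = 0.71
(γ ∨ (~β ∨ α)) → α = min(1, 1 − 0.71 + 0.56) = min(1, 0.85) = 0.85
((γ ∨ (~β ∨ α)) → α) ∨ γ = max(0.85, 0.65) = 0.85
(γ → α) ∨ (((γ ∨ (~β ∨ α)) → α) ∨ γ) = max(0.91, 0.85) = 0.91

0.91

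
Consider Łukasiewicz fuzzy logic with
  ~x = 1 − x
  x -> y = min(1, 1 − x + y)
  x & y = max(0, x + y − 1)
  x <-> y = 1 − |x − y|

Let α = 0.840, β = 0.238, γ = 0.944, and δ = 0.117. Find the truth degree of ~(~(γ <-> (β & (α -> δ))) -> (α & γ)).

0.160

α -> δ = min(1, 1 − 0.840 + 0.117) = min(1, 0.277) = 0.277
β & (α -> δ) = max(0, 0.238 + 0.277 − 1) = max(0, -0.485) = 0.000
γ <-> (β & (α -> δ)) = 1 − |0.944 − 0.000| = 1 − 0.944 = 0.056
~(γ <-> (β & (α -> δ))) = 1 − 0.056 = 0.944
α & γ = max(0, 0.840 + 0.944 − 1) = max(0, 0.784) = 0.784
~(γ <-> (β & (α -> δ))) -> (α & γ) = min(1, 1 − 0.944 + 0.784) = min(1, 0.840) = 0.840
~(~(γ <-> (β & (α -> δ))) -> (α & γ)) = 1 − 0.840 = 0.160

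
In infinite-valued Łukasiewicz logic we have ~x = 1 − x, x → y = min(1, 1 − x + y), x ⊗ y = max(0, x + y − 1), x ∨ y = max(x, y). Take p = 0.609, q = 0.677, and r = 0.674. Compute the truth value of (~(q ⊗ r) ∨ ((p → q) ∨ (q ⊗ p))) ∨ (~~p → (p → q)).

1.000

q ⊗ r = max(0, 0.677 + 0.674 − 1) = max(0, 0.351) = 0.351
~(q ⊗ r) = 1 − 0.351 = 0.649
p → q = min(1, 1 − 0.609 + 0.677) = min(1, 1.068) = 1.000
q ⊗ p = max(0, 0.677 + 0.609 − 1) = max(0, 0.286) = 0.286
(p → q) ∨ (q ⊗ p) = max(1.000, 0.286) = 1.000
~(q ⊗ r) ∨ ((p → q) ∨ (q ⊗ p)) = max(0.649, 1.000) = 1.000
~p = 1 − 0.609 = 0.391
~~p = 1 − 0.391 = 0.609
~~p → (p → q) = min(1, 1 − 0.609 + 1.000) = min(1, 1.391) = 1.000
(~(q ⊗ r) ∨ ((p → q) ∨ (q ⊗ p))) ∨ (~~p → (p → q)) = max(1.000, 1.000) = 1.000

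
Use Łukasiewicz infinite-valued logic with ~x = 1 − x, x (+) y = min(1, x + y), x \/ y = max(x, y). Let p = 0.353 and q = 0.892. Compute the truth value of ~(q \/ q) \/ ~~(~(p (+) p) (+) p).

0.647

q \/ q = max(0.892, 0.892) = 0.892
~(q \/ q) = 1 − 0.892 = 0.108
p (+) p = min(1, 0.353 + 0.353) = min(1, 0.706) = 0.706
~(p (+) p) = 1 − 0.706 = 0.294
~(p (+) p) (+) p = min(1, 0.294 + 0.353) = min(1, 0.647) = 0.647
~(~(p (+) p) (+) p) = 1 − 0.647 = 0.353
~~(~(p (+) p) (+) p) = 1 − 0.353 = 0.647
~(q \/ q) \/ ~~(~(p (+) p) (+) p) = max(0.108, 0.647) = 0.647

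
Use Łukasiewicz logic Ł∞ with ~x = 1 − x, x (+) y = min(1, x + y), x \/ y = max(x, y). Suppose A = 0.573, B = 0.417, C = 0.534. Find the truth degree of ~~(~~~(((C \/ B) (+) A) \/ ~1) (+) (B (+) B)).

C \/ B = max(0.534, 0.417) = 0.534
(C \/ B) (+) A = min(1, 0.534 + 0.573) = min(1, 1.107) = 1.000
~1 = 1 − 1.000 = 0.000
((C \/ B) (+) A) \/ ~1 = max(1.000, 0.000) = 1.000
~(((C \/ B) (+) A) \/ ~1) = 1 − 1.000 = 0.000
~~(((C \/ B) (+) A) \/ ~1) = 1 − 0.000 = 1.000
~~~(((C \/ B) (+) A) \/ ~1) = 1 − 1.000 = 0.000
B (+) B = min(1, 0.417 + 0.417) = min(1, 0.834) = 0.834
~~~(((C \/ B) (+) A) \/ ~1) (+) (B (+) B) = min(1, 0.000 + 0.834) = min(1, 0.834) = 0.834
~(~~~(((C \/ B) (+) A) \/ ~1) (+) (B (+) B)) = 1 − 0.834 = 0.166
~~(~~~(((C \/ B) (+) A) \/ ~1) (+) (B (+) B)) = 1 − 0.166 = 0.834

0.834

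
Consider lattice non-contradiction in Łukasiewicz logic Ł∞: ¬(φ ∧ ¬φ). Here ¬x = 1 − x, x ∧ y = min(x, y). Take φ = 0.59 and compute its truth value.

¬φ = 1 − 0.59 = 0.41
φ ∧ ¬φ = min(0.59, 0.41) = 0.41
¬(φ ∧ ¬φ) = 1 − 0.41 = 0.59
(The value 0.59 < 1 shows this instance is not satisfied; not a Ł∞-tautology — its value is 1 − min(a, 1−a).)

0.59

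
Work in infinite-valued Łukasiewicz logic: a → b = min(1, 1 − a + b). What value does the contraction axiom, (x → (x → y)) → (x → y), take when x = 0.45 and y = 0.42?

0.97

x → y = min(1, 1 − 0.45 + 0.42) = min(1, 0.97) = 0.97
x → (x → y) = min(1, 1 − 0.45 + 0.97) = min(1, 1.52) = 1.00
(x → (x → y)) → (x → y) = min(1, 1 − 1.00 + 0.97) = min(1, 0.97) = 0.97
(The value 0.97 < 1 shows this instance is not satisfied; fails in Ł∞ (the t-norm is not idempotent).)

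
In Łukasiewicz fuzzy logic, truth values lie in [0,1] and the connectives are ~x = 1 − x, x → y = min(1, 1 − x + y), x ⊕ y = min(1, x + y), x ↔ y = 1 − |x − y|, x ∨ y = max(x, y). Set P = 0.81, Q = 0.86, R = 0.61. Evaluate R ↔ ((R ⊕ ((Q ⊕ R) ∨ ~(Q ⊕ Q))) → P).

Q ⊕ R = min(1, 0.86 + 0.61) = min(1, 1.47) = 1.00
Q ⊕ Q = min(1, 0.86 + 0.86) = min(1, 1.72) = 1.00
~(Q ⊕ Q) = 1 − 1.00 = 0.00
(Q ⊕ R) ∨ ~(Q ⊕ Q) = max(1.00, 0.00) = 1.00
R ⊕ ((Q ⊕ R) ∨ ~(Q ⊕ Q)) = min(1, 0.61 + 1.00) = min(1, 1.61) = 1.00
(R ⊕ ((Q ⊕ R) ∨ ~(Q ⊕ Q))) → P = min(1, 1 − 1.00 + 0.81) = min(1, 0.81) = 0.81
R ↔ ((R ⊕ ((Q ⊕ R) ∨ ~(Q ⊕ Q))) → P) = 1 − |0.61 − 0.81| = 1 − 0.20 = 0.80

0.80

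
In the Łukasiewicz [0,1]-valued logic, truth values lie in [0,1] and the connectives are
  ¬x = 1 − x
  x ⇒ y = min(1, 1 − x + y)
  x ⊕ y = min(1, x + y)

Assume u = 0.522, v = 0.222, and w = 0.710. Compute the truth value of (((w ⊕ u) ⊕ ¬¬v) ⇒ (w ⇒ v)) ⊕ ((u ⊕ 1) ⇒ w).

1.000

w ⊕ u = min(1, 0.710 + 0.522) = min(1, 1.232) = 1.000
¬v = 1 − 0.222 = 0.778
¬¬v = 1 − 0.778 = 0.222
(w ⊕ u) ⊕ ¬¬v = min(1, 1.000 + 0.222) = min(1, 1.222) = 1.000
w ⇒ v = min(1, 1 − 0.710 + 0.222) = min(1, 0.512) = 0.512
((w ⊕ u) ⊕ ¬¬v) ⇒ (w ⇒ v) = min(1, 1 − 1.000 + 0.512) = min(1, 0.512) = 0.512
u ⊕ 1 = min(1, 0.522 + 1.000) = min(1, 1.522) = 1.000
(u ⊕ 1) ⇒ w = min(1, 1 − 1.000 + 0.710) = min(1, 0.710) = 0.710
(((w ⊕ u) ⊕ ¬¬v) ⇒ (w ⇒ v)) ⊕ ((u ⊕ 1) ⇒ w) = min(1, 0.512 + 0.710) = min(1, 1.222) = 1.000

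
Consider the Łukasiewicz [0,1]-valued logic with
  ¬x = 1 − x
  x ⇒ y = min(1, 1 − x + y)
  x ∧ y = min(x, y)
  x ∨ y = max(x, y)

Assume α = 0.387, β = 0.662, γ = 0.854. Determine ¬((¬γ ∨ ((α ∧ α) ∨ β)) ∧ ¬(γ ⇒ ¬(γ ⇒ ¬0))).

0.338

¬γ = 1 − 0.854 = 0.146
α ∧ α = min(0.387, 0.387) = 0.387
(α ∧ α) ∨ β = max(0.387, 0.662) = 0.662
¬γ ∨ ((α ∧ α) ∨ β) = max(0.146, 0.662) = 0.662
¬0 = 1 − 0.000 = 1.000
γ ⇒ ¬0 = min(1, 1 − 0.854 + 1.000) = min(1, 1.146) = 1.000
¬(γ ⇒ ¬0) = 1 − 1.000 = 0.000
γ ⇒ ¬(γ ⇒ ¬0) = min(1, 1 − 0.854 + 0.000) = min(1, 0.146) = 0.146
¬(γ ⇒ ¬(γ ⇒ ¬0)) = 1 − 0.146 = 0.854
(¬γ ∨ ((α ∧ α) ∨ β)) ∧ ¬(γ ⇒ ¬(γ ⇒ ¬0)) = min(0.662, 0.854) = 0.662
¬((¬γ ∨ ((α ∧ α) ∨ β)) ∧ ¬(γ ⇒ ¬(γ ⇒ ¬0))) = 1 − 0.662 = 0.338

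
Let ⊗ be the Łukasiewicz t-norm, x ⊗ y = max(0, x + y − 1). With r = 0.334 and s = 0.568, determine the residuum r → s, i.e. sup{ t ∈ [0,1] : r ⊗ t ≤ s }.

The residuum of the Łukasiewicz t-norm gives the supremum: min(1, 1 − 0.334 + 0.568).
1 − 0.334 + 0.568 = 1.234, so t = min(1, 1.234) = 1.000.
Check: 0.334 ⊗ 1.000 = max(0, 0.334) = 0.334 ≤ 0.568.

1.000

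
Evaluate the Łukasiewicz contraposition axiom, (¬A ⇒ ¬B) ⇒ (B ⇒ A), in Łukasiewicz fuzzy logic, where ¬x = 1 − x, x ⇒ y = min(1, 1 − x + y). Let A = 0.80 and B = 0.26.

¬A = 1 − 0.80 = 0.20
¬B = 1 − 0.26 = 0.74
¬A ⇒ ¬B = min(1, 1 − 0.20 + 0.74) = min(1, 1.54) = 1.00
B ⇒ A = min(1, 1 − 0.26 + 0.80) = min(1, 1.54) = 1.00
(¬A ⇒ ¬B) ⇒ (B ⇒ A) = min(1, 1 − 1.00 + 1.00) = min(1, 1.00) = 1.00
(As expected: an axiom of Ł∞, always 1.)

1.00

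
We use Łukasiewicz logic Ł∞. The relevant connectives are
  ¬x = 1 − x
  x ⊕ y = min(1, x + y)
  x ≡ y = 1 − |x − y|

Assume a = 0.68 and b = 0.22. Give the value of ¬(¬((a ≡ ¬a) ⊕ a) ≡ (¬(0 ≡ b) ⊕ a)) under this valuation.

0.90

¬a = 1 − 0.68 = 0.32
a ≡ ¬a = 1 − |0.68 − 0.32| = 1 − 0.36 = 0.64
(a ≡ ¬a) ⊕ a = min(1, 0.64 + 0.68) = min(1, 1.32) = 1.00
¬((a ≡ ¬a) ⊕ a) = 1 − 1.00 = 0.00
0 ≡ b = 1 − |0.00 − 0.22| = 1 − 0.22 = 0.78
¬(0 ≡ b) = 1 − 0.78 = 0.22
¬(0 ≡ b) ⊕ a = min(1, 0.22 + 0.68) = min(1, 0.90) = 0.90
¬((a ≡ ¬a) ⊕ a) ≡ (¬(0 ≡ b) ⊕ a) = 1 − |0.00 − 0.90| = 1 − 0.90 = 0.10
¬(¬((a ≡ ¬a) ⊕ a) ≡ (¬(0 ≡ b) ⊕ a)) = 1 − 0.10 = 0.90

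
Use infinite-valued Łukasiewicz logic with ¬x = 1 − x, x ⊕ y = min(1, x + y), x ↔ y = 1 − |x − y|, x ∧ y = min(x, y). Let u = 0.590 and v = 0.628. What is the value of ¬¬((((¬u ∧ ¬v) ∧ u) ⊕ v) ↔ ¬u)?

¬u = 1 − 0.590 = 0.410
¬v = 1 − 0.628 = 0.372
¬u ∧ ¬v = min(0.410, 0.372) = 0.372
(¬u ∧ ¬v) ∧ u = min(0.372, 0.590) = 0.372
((¬u ∧ ¬v) ∧ u) ⊕ v = min(1, 0.372 + 0.628) = min(1, 1.000) = 1.000
(((¬u ∧ ¬v) ∧ u) ⊕ v) ↔ ¬u = 1 − |1.000 − 0.410| = 1 − 0.590 = 0.410
¬((((¬u ∧ ¬v) ∧ u) ⊕ v) ↔ ¬u) = 1 − 0.410 = 0.590
¬¬((((¬u ∧ ¬v) ∧ u) ⊕ v) ↔ ¬u) = 1 − 0.590 = 0.410

0.410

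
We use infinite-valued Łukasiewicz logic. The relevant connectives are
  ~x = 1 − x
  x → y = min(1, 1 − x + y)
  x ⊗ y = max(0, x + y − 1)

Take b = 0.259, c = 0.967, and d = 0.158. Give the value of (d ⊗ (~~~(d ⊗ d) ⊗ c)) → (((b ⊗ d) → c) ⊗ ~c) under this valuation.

d ⊗ d = max(0, 0.158 + 0.158 − 1) = max(0, -0.684) = 0.000
~(d ⊗ d) = 1 − 0.000 = 1.000
~~(d ⊗ d) = 1 − 1.000 = 0.000
~~~(d ⊗ d) = 1 − 0.000 = 1.000
~~~(d ⊗ d) ⊗ c = max(0, 1.000 + 0.967 − 1) = max(0, 0.967) = 0.967
d ⊗ (~~~(d ⊗ d) ⊗ c) = max(0, 0.158 + 0.967 − 1) = max(0, 0.125) = 0.125
b ⊗ d = max(0, 0.259 + 0.158 − 1) = max(0, -0.583) = 0.000
(b ⊗ d) → c = min(1, 1 − 0.000 + 0.967) = min(1, 1.967) = 1.000
~c = 1 − 0.967 = 0.033
((b ⊗ d) → c) ⊗ ~c = max(0, 1.000 + 0.033 − 1) = max(0, 0.033) = 0.033
(d ⊗ (~~~(d ⊗ d) ⊗ c)) → (((b ⊗ d) → c) ⊗ ~c) = min(1, 1 − 0.125 + 0.033) = min(1, 0.908) = 0.908

0.908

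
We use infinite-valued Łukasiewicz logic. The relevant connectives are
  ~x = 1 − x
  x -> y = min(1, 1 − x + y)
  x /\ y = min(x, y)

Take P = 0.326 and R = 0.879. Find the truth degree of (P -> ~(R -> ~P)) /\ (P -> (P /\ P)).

~P = 1 − 0.326 = 0.674
R -> ~P = min(1, 1 − 0.879 + 0.674) = min(1, 0.795) = 0.795
~(R -> ~P) = 1 − 0.795 = 0.205
P -> ~(R -> ~P) = min(1, 1 − 0.326 + 0.205) = min(1, 0.879) = 0.879
P /\ P = min(0.326, 0.326) = 0.326
P -> (P /\ P) = min(1, 1 − 0.326 + 0.326) = min(1, 1.000) = 1.000
(P -> ~(R -> ~P)) /\ (P -> (P /\ P)) = min(0.879, 1.000) = 0.879

0.879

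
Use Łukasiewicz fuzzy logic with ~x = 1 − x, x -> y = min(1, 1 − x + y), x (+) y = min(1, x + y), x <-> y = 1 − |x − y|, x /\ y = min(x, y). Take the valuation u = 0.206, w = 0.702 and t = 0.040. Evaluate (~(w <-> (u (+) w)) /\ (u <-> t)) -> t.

0.834

u (+) w = min(1, 0.206 + 0.702) = min(1, 0.908) = 0.908
w <-> (u (+) w) = 1 − |0.702 − 0.908| = 1 − 0.206 = 0.794
~(w <-> (u (+) w)) = 1 − 0.794 = 0.206
u <-> t = 1 − |0.206 − 0.040| = 1 − 0.166 = 0.834
~(w <-> (u (+) w)) /\ (u <-> t) = min(0.206, 0.834) = 0.206
(~(w <-> (u (+) w)) /\ (u <-> t)) -> t = min(1, 1 − 0.206 + 0.040) = min(1, 0.834) = 0.834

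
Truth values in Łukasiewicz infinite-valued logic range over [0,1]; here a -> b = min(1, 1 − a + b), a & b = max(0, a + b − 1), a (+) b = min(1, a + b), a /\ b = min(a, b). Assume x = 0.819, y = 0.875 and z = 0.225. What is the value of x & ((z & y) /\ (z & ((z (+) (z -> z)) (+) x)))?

z & y = max(0, 0.225 + 0.875 − 1) = max(0, 0.100) = 0.100
z -> z = min(1, 1 − 0.225 + 0.225) = min(1, 1.000) = 1.000
z (+) (z -> z) = min(1, 0.225 + 1.000) = min(1, 1.225) = 1.000
(z (+) (z -> z)) (+) x = min(1, 1.000 + 0.819) = min(1, 1.819) = 1.000
z & ((z (+) (z -> z)) (+) x) = max(0, 0.225 + 1.000 − 1) = max(0, 0.225) = 0.225
(z & y) /\ (z & ((z (+) (z -> z)) (+) x)) = min(0.100, 0.225) = 0.100
x & ((z & y) /\ (z & ((z (+) (z -> z)) (+) x))) = max(0, 0.819 + 0.100 − 1) = max(0, -0.081) = 0.000

0.000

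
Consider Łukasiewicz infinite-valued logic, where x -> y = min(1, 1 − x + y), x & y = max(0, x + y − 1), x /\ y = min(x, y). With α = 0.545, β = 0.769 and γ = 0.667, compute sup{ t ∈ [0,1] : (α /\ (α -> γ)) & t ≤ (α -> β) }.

1.000

α -> γ = min(1, 1 − 0.545 + 0.667) = min(1, 1.122) = 1.000
α /\ (α -> γ) = min(0.545, 1.000) = 0.545
So the left factor is α /\ (α -> γ) = 0.545.
α -> β = min(1, 1 − 0.545 + 0.769) = min(1, 1.224) = 1.000
So the right-hand bound is α -> β = 1.000.
The residuum of the Łukasiewicz t-norm gives the supremum: min(1, 1 − 0.545 + 1.000).
1 − 0.545 + 1.000 = 1.455, so t = min(1, 1.455) = 1.000.
Check: 0.545 & 1.000 = max(0, 0.545) = 0.545 ≤ 1.000.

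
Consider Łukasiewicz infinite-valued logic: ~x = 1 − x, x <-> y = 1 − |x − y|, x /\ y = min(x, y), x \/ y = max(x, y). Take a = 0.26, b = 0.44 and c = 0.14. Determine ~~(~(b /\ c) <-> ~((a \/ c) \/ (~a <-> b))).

0.44

b /\ c = min(0.44, 0.14) = 0.14
~(b /\ c) = 1 − 0.14 = 0.86
a \/ c = max(0.26, 0.14) = 0.26
~a = 1 − 0.26 = 0.74
~a <-> b = 1 − |0.74 − 0.44| = 1 − 0.30 = 0.70
(a \/ c) \/ (~a <-> b) = max(0.26, 0.70) = 0.70
~((a \/ c) \/ (~a <-> b)) = 1 − 0.70 = 0.30
~(b /\ c) <-> ~((a \/ c) \/ (~a <-> b)) = 1 − |0.86 − 0.30| = 1 − 0.56 = 0.44
~(~(b /\ c) <-> ~((a \/ c) \/ (~a <-> b))) = 1 − 0.44 = 0.56
~~(~(b /\ c) <-> ~((a \/ c) \/ (~a <-> b))) = 1 − 0.56 = 0.44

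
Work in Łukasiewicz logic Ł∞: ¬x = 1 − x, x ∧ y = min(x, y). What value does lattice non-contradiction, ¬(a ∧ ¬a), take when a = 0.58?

¬a = 1 − 0.58 = 0.42
a ∧ ¬a = min(0.58, 0.42) = 0.42
¬(a ∧ ¬a) = 1 − 0.42 = 0.58
(The value 0.58 < 1 shows this instance is not satisfied; not a Ł∞-tautology — its value is 1 − min(a, 1−a).)

0.58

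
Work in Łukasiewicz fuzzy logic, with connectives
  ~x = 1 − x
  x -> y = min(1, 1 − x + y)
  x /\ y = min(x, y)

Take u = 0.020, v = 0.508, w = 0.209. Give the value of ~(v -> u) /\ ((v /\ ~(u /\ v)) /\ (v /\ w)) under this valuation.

v -> u = min(1, 1 − 0.508 + 0.020) = min(1, 0.512) = 0.512
~(v -> u) = 1 − 0.512 = 0.488
u /\ v = min(0.020, 0.508) = 0.020
~(u /\ v) = 1 − 0.020 = 0.980
v /\ ~(u /\ v) = min(0.508, 0.980) = 0.508
v /\ w = min(0.508, 0.209) = 0.209
(v /\ ~(u /\ v)) /\ (v /\ w) = min(0.508, 0.209) = 0.209
~(v -> u) /\ ((v /\ ~(u /\ v)) /\ (v /\ w)) = min(0.488, 0.209) = 0.209

0.209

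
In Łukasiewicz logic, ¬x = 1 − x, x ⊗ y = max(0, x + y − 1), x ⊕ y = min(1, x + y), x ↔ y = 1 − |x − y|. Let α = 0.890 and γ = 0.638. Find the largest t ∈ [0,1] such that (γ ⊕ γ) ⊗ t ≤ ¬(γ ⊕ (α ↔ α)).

0.000

γ ⊕ γ = min(1, 0.638 + 0.638) = min(1, 1.276) = 1.000
So the left factor is γ ⊕ γ = 1.000.
α ↔ α = 1 − |0.890 − 0.890| = 1 − 0.000 = 1.000
γ ⊕ (α ↔ α) = min(1, 0.638 + 1.000) = min(1, 1.638) = 1.000
¬(γ ⊕ (α ↔ α)) = 1 − 1.000 = 0.000
So the right-hand bound is ¬(γ ⊕ (α ↔ α)) = 0.000.
The residuum of the Łukasiewicz t-norm gives the supremum: min(1, 1 − 1.000 + 0.000).
1 − 1.000 + 0.000 = 0.000, so t = min(1, 0.000) = 0.000.
Check: 1.000 ⊗ 0.000 = max(0, 0.000) = 0.000 ≤ 0.000.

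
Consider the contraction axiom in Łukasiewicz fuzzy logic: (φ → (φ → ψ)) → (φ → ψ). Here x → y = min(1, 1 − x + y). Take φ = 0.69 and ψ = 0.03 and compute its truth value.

φ → ψ = min(1, 1 − 0.69 + 0.03) = min(1, 0.34) = 0.34
φ → (φ → ψ) = min(1, 1 − 0.69 + 0.34) = min(1, 0.65) = 0.65
(φ → (φ → ψ)) → (φ → ψ) = min(1, 1 − 0.65 + 0.34) = min(1, 0.69) = 0.69
(The value 0.69 < 1 shows this instance is not satisfied; fails in Ł∞ (the t-norm is not idempotent).)

0.69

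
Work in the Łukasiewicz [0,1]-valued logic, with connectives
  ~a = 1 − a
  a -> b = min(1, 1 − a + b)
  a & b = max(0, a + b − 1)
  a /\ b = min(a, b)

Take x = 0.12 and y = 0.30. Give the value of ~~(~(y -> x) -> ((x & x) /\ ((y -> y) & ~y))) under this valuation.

0.82

y -> x = min(1, 1 − 0.30 + 0.12) = min(1, 0.82) = 0.82
~(y -> x) = 1 − 0.82 = 0.18
x & x = max(0, 0.12 + 0.12 − 1) = max(0, -0.76) = 0.00
y -> y = min(1, 1 − 0.30 + 0.30) = min(1, 1.00) = 1.00
~y = 1 − 0.30 = 0.70
(y -> y) & ~y = max(0, 1.00 + 0.70 − 1) = max(0, 0.70) = 0.70
(x & x) /\ ((y -> y) & ~y) = min(0.00, 0.70) = 0.00
~(y -> x) -> ((x & x) /\ ((y -> y) & ~y)) = min(1, 1 − 0.18 + 0.00) = min(1, 0.82) = 0.82
~(~(y -> x) -> ((x & x) /\ ((y -> y) & ~y))) = 1 − 0.82 = 0.18
~~(~(y -> x) -> ((x & x) /\ ((y -> y) & ~y))) = 1 − 0.18 = 0.82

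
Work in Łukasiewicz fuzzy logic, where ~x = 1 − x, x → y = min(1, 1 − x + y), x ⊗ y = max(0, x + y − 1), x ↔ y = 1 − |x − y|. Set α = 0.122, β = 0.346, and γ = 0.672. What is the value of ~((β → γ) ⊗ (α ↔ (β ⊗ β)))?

β → γ = min(1, 1 − 0.346 + 0.672) = min(1, 1.326) = 1.000
β ⊗ β = max(0, 0.346 + 0.346 − 1) = max(0, -0.308) = 0.000
α ↔ (β ⊗ β) = 1 − |0.122 − 0.000| = 1 − 0.122 = 0.878
(β → γ) ⊗ (α ↔ (β ⊗ β)) = max(0, 1.000 + 0.878 − 1) = max(0, 0.878) = 0.878
~((β → γ) ⊗ (α ↔ (β ⊗ β))) = 1 − 0.878 = 0.122

0.122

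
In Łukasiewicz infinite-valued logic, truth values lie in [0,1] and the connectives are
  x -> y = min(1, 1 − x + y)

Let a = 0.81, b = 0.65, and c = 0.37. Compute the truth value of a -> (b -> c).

b -> c = min(1, 1 − 0.65 + 0.37) = min(1, 0.72) = 0.72
a -> (b -> c) = min(1, 1 − 0.81 + 0.72) = min(1, 0.91) = 0.91

0.91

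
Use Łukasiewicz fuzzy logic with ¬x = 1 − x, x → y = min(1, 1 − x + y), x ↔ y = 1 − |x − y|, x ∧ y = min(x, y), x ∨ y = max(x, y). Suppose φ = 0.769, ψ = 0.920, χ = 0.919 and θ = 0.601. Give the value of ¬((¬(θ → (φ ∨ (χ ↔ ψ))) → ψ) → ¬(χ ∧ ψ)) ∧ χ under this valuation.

0.919

χ ↔ ψ = 1 − |0.919 − 0.920| = 1 − 0.001 = 0.999
φ ∨ (χ ↔ ψ) = max(0.769, 0.999) = 0.999
θ → (φ ∨ (χ ↔ ψ)) = min(1, 1 − 0.601 + 0.999) = min(1, 1.398) = 1.000
¬(θ → (φ ∨ (χ ↔ ψ))) = 1 − 1.000 = 0.000
¬(θ → (φ ∨ (χ ↔ ψ))) → ψ = min(1, 1 − 0.000 + 0.920) = min(1, 1.920) = 1.000
χ ∧ ψ = min(0.919, 0.920) = 0.919
¬(χ ∧ ψ) = 1 − 0.919 = 0.081
(¬(θ → (φ ∨ (χ ↔ ψ))) → ψ) → ¬(χ ∧ ψ) = min(1, 1 − 1.000 + 0.081) = min(1, 0.081) = 0.081
¬((¬(θ → (φ ∨ (χ ↔ ψ))) → ψ) → ¬(χ ∧ ψ)) = 1 − 0.081 = 0.919
¬((¬(θ → (φ ∨ (χ ↔ ψ))) → ψ) → ¬(χ ∧ ψ)) ∧ χ = min(0.919, 0.919) = 0.919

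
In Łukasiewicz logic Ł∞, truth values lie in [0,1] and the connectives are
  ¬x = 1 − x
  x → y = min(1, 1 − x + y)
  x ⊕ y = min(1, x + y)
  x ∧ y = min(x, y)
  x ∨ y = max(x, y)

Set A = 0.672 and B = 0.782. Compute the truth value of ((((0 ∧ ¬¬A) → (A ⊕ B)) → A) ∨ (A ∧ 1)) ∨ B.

0.782

¬A = 1 − 0.672 = 0.328
¬¬A = 1 − 0.328 = 0.672
0 ∧ ¬¬A = min(0.000, 0.672) = 0.000
A ⊕ B = min(1, 0.672 + 0.782) = min(1, 1.454) = 1.000
(0 ∧ ¬¬A) → (A ⊕ B) = min(1, 1 − 0.000 + 1.000) = min(1, 2.000) = 1.000
((0 ∧ ¬¬A) → (A ⊕ B)) → A = min(1, 1 − 1.000 + 0.672) = min(1, 0.672) = 0.672
A ∧ 1 = min(0.672, 1.000) = 0.672
(((0 ∧ ¬¬A) → (A ⊕ B)) → A) ∨ (A ∧ 1) = max(0.672, 0.672) = 0.672
((((0 ∧ ¬¬A) → (A ⊕ B)) → A) ∨ (A ∧ 1)) ∨ B = max(0.672, 0.782) = 0.782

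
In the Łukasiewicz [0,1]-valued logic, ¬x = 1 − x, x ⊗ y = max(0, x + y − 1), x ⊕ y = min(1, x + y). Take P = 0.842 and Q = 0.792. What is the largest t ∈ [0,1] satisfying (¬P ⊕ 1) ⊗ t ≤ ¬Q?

0.208

¬P = 1 − 0.842 = 0.158
¬P ⊕ 1 = min(1, 0.158 + 1.000) = min(1, 1.158) = 1.000
So the left factor is ¬P ⊕ 1 = 1.000.
¬Q = 1 − 0.792 = 0.208
So the right-hand bound is ¬Q = 0.208.
The residuum of the Łukasiewicz t-norm gives the supremum: min(1, 1 − 1.000 + 0.208).
1 − 1.000 + 0.208 = 0.208, so t = min(1, 0.208) = 0.208.
Check: 1.000 ⊗ 0.208 = max(0, 0.208) = 0.208 ≤ 0.208.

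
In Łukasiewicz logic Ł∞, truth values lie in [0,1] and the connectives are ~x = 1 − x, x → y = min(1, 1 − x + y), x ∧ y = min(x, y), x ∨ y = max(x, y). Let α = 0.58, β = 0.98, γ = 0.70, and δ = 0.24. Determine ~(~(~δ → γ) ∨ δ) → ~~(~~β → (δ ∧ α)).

~δ = 1 − 0.24 = 0.76
~δ → γ = min(1, 1 − 0.76 + 0.70) = min(1, 0.94) = 0.94
~(~δ → γ) = 1 − 0.94 = 0.06
~(~δ → γ) ∨ δ = max(0.06, 0.24) = 0.24
~(~(~δ → γ) ∨ δ) = 1 − 0.24 = 0.76
~β = 1 − 0.98 = 0.02
~~β = 1 − 0.02 = 0.98
δ ∧ α = min(0.24, 0.58) = 0.24
~~β → (δ ∧ α) = min(1, 1 − 0.98 + 0.24) = min(1, 0.26) = 0.26
~(~~β → (δ ∧ α)) = 1 − 0.26 = 0.74
~~(~~β → (δ ∧ α)) = 1 − 0.74 = 0.26
~(~(~δ → γ) ∨ δ) → ~~(~~β → (δ ∧ α)) = min(1, 1 − 0.76 + 0.26) = min(1, 0.50) = 0.50

0.50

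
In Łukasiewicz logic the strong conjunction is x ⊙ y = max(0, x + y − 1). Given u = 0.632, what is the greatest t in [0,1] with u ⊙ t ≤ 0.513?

The residuum of the Łukasiewicz t-norm gives the supremum: min(1, 1 − 0.632 + 0.513).
1 − 0.632 + 0.513 = 0.881, so t = min(1, 0.881) = 0.881.
Check: 0.632 ⊙ 0.881 = max(0, 0.513) = 0.513 ≤ 0.513.

0.881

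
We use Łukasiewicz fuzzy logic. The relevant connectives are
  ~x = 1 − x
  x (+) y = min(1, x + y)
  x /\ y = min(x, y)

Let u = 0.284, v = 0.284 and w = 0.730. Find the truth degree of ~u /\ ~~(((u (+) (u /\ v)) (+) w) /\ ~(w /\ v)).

~u = 1 − 0.284 = 0.716
u /\ v = min(0.284, 0.284) = 0.284
u (+) (u /\ v) = min(1, 0.284 + 0.284) = min(1, 0.568) = 0.568
(u (+) (u /\ v)) (+) w = min(1, 0.568 + 0.730) = min(1, 1.298) = 1.000
w /\ v = min(0.730, 0.284) = 0.284
~(w /\ v) = 1 − 0.284 = 0.716
((u (+) (u /\ v)) (+) w) /\ ~(w /\ v) = min(1.000, 0.716) = 0.716
~(((u (+) (u /\ v)) (+) w) /\ ~(w /\ v)) = 1 − 0.716 = 0.284
~~(((u (+) (u /\ v)) (+) w) /\ ~(w /\ v)) = 1 − 0.284 = 0.716
~u /\ ~~(((u (+) (u /\ v)) (+) w) /\ ~(w /\ v)) = min(0.716, 0.716) = 0.716

0.716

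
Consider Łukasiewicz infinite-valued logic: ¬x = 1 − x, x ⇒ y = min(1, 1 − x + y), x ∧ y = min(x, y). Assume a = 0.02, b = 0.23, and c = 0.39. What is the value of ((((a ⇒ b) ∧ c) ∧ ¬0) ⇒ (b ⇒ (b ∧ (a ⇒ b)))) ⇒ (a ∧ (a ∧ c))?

0.02

a ⇒ b = min(1, 1 − 0.02 + 0.23) = min(1, 1.21) = 1.00
(a ⇒ b) ∧ c = min(1.00, 0.39) = 0.39
¬0 = 1 − 0.00 = 1.00
((a ⇒ b) ∧ c) ∧ ¬0 = min(0.39, 1.00) = 0.39
b ∧ (a ⇒ b) = min(0.23, 1.00) = 0.23
b ⇒ (b ∧ (a ⇒ b)) = min(1, 1 − 0.23 + 0.23) = min(1, 1.00) = 1.00
(((a ⇒ b) ∧ c) ∧ ¬0) ⇒ (b ⇒ (b ∧ (a ⇒ b))) = min(1, 1 − 0.39 + 1.00) = min(1, 1.61) = 1.00
a ∧ c = min(0.02, 0.39) = 0.02
a ∧ (a ∧ c) = min(0.02, 0.02) = 0.02
((((a ⇒ b) ∧ c) ∧ ¬0) ⇒ (b ⇒ (b ∧ (a ⇒ b)))) ⇒ (a ∧ (a ∧ c)) = min(1, 1 − 1.00 + 0.02) = min(1, 0.02) = 0.02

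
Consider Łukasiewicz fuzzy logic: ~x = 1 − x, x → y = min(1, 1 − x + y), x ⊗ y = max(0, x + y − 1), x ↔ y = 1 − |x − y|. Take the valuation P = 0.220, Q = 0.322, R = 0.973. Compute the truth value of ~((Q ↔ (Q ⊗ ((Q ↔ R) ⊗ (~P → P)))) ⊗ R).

0.349

Q ↔ R = 1 − |0.322 − 0.973| = 1 − 0.651 = 0.349
~P = 1 − 0.220 = 0.780
~P → P = min(1, 1 − 0.780 + 0.220) = min(1, 0.440) = 0.440
(Q ↔ R) ⊗ (~P → P) = max(0, 0.349 + 0.440 − 1) = max(0, -0.211) = 0.000
Q ⊗ ((Q ↔ R) ⊗ (~P → P)) = max(0, 0.322 + 0.000 − 1) = max(0, -0.678) = 0.000
Q ↔ (Q ⊗ ((Q ↔ R) ⊗ (~P → P))) = 1 − |0.322 − 0.000| = 1 − 0.322 = 0.678
(Q ↔ (Q ⊗ ((Q ↔ R) ⊗ (~P → P)))) ⊗ R = max(0, 0.678 + 0.973 − 1) = max(0, 0.651) = 0.651
~((Q ↔ (Q ⊗ ((Q ↔ R) ⊗ (~P → P)))) ⊗ R) = 1 − 0.651 = 0.349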